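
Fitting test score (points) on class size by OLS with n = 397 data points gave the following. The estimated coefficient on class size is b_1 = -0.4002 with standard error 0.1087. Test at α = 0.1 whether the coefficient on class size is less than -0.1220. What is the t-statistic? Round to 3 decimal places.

H₀: β₁ = -0.1220 vs H₁: β₁ < -0.1220.
t = (b_1 − β₁⁰)/SE = (-0.4002 − (-0.1220)) / 0.1087 = -2.559.
df = n − 2 = 397 − 2 = 395.
One-sided p ≈ 0.0054, which is < 0.1, so reject H₀.
There is evidence that the true slope on class size is below -0.1220 points per unit.

t = -2.559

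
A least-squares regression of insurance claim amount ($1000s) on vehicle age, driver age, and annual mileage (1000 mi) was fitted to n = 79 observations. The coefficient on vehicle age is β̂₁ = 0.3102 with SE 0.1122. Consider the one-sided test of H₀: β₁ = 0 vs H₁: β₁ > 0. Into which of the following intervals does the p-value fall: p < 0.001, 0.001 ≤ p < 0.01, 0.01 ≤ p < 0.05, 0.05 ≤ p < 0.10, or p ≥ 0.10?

0.001 ≤ p < 0.01

t = 0.3102 / 0.1122 = 2.765.
df = n − k − 1 = 79 − 3 − 1 = 75.
One-sided p = P(T_{75} > t) ≈ 0.0036.
So 0.001 ≤ p < 0.01.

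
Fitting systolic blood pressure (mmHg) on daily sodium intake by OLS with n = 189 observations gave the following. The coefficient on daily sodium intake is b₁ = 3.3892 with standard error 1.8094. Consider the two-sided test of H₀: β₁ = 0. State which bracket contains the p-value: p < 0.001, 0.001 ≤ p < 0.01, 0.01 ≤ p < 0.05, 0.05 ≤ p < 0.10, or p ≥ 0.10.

0.05 ≤ p < 0.10

t = 3.3892 / 1.8094 = 1.873.
df = n − 2 = 189 − 2 = 187.
Two-sided p = 2·P(T_{187} > |t|) ≈ 0.0626.
So 0.05 ≤ p < 0.10.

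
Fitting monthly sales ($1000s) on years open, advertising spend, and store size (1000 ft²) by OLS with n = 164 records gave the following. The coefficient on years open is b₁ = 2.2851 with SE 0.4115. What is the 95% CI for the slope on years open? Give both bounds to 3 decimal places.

df = n − k − 1 = 164 − 3 − 1 = 160.
t* = t_{0.025, 160} = 1.974902.
Margin = t* × SE = 1.974902 × 0.4115 = 0.81267.
CI: 2.2851 ± 0.81267 → (1.472, 3.098).
With 95% confidence, each one-unit increase in years open is associated with a change of between 1.472 and 3.098 $1000s in monthly sales, holding the other predictors fixed.

(1.472, 3.098)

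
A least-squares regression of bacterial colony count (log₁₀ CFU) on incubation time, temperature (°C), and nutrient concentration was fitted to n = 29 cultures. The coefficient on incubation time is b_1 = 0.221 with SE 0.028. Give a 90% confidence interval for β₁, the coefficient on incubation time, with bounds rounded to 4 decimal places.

(0.1732, 0.2688)

df = n − k − 1 = 29 − 3 − 1 = 25.
t* = t_{0.05, 25} = 1.708141.
Margin = t* × SE = 1.708141 × 0.028 = 0.047828.
CI: 0.221 ± 0.047828 → (0.1732, 0.2688).
With 90% confidence, each one-unit increase in incubation time is associated with a change of between 0.1732 and 0.2688 log₁₀ CFU in bacterial colony count, holding the other predictors fixed.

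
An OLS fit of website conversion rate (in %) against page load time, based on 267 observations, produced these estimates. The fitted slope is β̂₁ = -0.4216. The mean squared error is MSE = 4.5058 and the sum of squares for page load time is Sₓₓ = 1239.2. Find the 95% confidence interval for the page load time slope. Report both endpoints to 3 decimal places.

SE(β̂₁) = √(MSE/Sₓₓ) = √(4.5058/1239.2) = 0.0602997.
df = n − 2 = 265.
t* = t_{0.025, 265} = 1.968956.
Margin = t* × SE = 1.968956 × 0.0602997 = 0.11873.
CI: -0.4216 ± 0.11873 → (-0.540, -0.303).
With 95% confidence, each one-unit increase in page load time is associated with a change of between -0.540 and -0.303 % in website conversion rate.

(-0.540, -0.303)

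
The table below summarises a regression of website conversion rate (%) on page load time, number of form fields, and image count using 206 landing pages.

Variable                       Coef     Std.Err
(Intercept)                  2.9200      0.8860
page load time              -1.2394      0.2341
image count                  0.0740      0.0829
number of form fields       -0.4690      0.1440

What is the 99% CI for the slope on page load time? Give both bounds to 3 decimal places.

Read off: b = -1.2394, SE = 0.2341 for page load time.
df = n − k − 1 = 206 − 3 − 1 = 202.
t* = t_{0.005, 202} = 2.600387.
Margin = t* × SE = 2.600387 × 0.2341 = 0.60875.
CI: -1.2394 ± 0.60875 → (-1.848, -0.631).

(-1.848, -0.631)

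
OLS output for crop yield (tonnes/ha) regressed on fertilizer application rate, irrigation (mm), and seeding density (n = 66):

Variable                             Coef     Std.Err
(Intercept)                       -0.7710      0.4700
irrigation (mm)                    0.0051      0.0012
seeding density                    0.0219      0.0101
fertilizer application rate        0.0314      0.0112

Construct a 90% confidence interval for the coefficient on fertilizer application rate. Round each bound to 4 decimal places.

Read off: b = 0.0314, SE = 0.0112 for fertilizer application rate.
df = n − k − 1 = 66 − 3 − 1 = 62.
t* = t_{0.05, 62} = 1.669804.
Margin = t* × SE = 1.669804 × 0.0112 = 0.018702.
CI: 0.0314 ± 0.018702 → (0.0127, 0.0501).

(0.0127, 0.0501)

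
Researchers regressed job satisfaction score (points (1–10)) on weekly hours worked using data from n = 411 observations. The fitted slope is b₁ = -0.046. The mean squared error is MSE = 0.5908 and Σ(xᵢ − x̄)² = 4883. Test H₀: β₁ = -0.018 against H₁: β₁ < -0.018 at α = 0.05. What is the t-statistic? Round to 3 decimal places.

t = -2.546

SE(b₁) = √(MSE/Sₓₓ) = √(0.5908/4883) = 0.0109996.
t = (-0.046 − (-0.018)) / 0.0109996 = -2.546.
df = n − 2 = 409.
One-sided p ≈ 0.0056, which is < 0.05, so reject H₀.
There is evidence that the true slope on weekly hours worked is below -0.018 points (1–10) per unit.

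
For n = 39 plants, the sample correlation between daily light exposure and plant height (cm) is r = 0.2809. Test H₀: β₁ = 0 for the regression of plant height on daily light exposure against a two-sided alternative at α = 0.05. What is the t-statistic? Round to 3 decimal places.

t = 1.780

t = r·√(n − 2)/√(1 − r²) = 0.2809·√37/√0.921095 = 1.780.
df = n − 2 = 37.
Two-sided p ≈ 0.0832, which is ≥ 0.05, so fail to reject H₀.
The data do not give significant evidence of a linear association between daily light exposure and plant height.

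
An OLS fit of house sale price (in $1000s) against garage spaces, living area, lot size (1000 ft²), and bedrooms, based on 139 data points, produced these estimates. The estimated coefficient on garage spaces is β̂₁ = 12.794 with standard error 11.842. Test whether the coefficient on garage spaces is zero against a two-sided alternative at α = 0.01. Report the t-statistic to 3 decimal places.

t = 1.080

H₀: β₁ = 0 vs H₁: β₁ ≠ 0.
t = (β̂₁ − β₁⁰)/SE = 12.794 / 11.842 = 1.080.
df = n − k − 1 = 139 − 4 − 1 = 134.
Two-sided p ≈ 0.2819, which is ≥ 0.01, so fail to reject H₀.
The data do not give significant evidence of an association between garage spaces and house sale price, after adjusting for the other predictors.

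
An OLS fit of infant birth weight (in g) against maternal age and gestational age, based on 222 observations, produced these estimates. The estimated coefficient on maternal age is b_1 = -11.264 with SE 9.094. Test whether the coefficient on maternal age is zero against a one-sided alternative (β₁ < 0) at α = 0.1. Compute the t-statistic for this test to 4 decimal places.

t = -1.2386

H₀: β₁ = 0 vs H₁: β₁ < 0.
t = (b_1 − β₁⁰)/SE = -11.264 / 9.094 = -1.2386.
df = n − k − 1 = 222 − 2 − 1 = 219.
One-sided p ≈ 0.1084, which is ≥ 0.1, so fail to reject H₀.
The data do not give significant evidence that the true slope on maternal age is negative, holding the other predictors fixed.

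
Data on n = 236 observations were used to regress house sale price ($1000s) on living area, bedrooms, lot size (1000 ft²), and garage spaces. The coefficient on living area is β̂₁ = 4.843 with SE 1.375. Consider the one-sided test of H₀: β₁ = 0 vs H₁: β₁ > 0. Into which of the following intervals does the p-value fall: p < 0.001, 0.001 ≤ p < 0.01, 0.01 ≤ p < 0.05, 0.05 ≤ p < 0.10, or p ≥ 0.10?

t = 4.843 / 1.375 = 3.522.
df = n − k − 1 = 236 − 4 − 1 = 231.
One-sided p = P(T_{231} > t) ≈ 0.0003.
So p < 0.001.

p < 0.001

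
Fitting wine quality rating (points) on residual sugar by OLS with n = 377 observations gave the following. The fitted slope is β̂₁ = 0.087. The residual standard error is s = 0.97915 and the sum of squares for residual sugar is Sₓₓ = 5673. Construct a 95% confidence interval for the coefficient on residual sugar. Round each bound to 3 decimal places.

SE(β̂₁) = s/√Sₓₓ = 0.97915/√5673 = 0.013.
df = n − 2 = 375.
t* = t_{0.025, 375} = 1.96631.
Margin = t* × SE = 1.96631 × 0.013 = 0.02556.
CI: 0.087 ± 0.02556 → (0.061, 0.113).
With 95% confidence, each one-unit increase in residual sugar is associated with a change of between 0.061 and 0.113 points in wine quality rating.

(0.061, 0.113)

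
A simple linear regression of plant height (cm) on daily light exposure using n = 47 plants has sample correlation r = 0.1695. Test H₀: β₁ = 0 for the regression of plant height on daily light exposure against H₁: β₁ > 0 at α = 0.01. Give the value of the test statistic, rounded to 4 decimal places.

t = 1.1537

t = r·√(n − 2)/√(1 − r²) = 0.1695·√45/√0.97127 = 1.1537.
df = n − 2 = 45.
One-sided p ≈ 0.1273, which is ≥ 0.01, so fail to reject H₀.
The data do not give significant evidence of a linear association between daily light exposure and plant height.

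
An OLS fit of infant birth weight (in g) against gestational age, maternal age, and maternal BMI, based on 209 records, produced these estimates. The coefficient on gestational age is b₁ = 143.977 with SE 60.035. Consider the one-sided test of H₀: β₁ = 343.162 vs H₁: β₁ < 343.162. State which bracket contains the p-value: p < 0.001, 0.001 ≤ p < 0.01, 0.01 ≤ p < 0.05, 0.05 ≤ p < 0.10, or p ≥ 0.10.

t = (143.977 − 343.162) / 60.035 = -3.318.
df = n − k − 1 = 209 − 3 − 1 = 205.
One-sided p = P(T_{205} < t) ≈ 0.0005.
So p < 0.001.

p < 0.001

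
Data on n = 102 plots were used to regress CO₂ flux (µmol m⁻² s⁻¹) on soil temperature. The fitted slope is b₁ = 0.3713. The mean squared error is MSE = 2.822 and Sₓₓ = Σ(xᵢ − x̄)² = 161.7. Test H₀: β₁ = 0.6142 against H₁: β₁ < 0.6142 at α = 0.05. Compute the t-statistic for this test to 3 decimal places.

t = -1.839

SE(b₁) = √(MSE/Sₓₓ) = √(2.822/161.7) = 0.132106.
t = (0.3713 − 0.6142) / 0.132106 = -1.839.
df = n − 2 = 100.
One-sided p ≈ 0.0345, which is < 0.05, so reject H₀.
There is evidence that the true slope on soil temperature is below 0.6142 µmol m⁻² s⁻¹ per unit.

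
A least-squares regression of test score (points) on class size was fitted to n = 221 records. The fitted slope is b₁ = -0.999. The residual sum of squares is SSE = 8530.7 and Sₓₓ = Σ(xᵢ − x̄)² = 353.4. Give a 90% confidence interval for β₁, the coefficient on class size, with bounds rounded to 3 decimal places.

MSE = SSE/(n − 2) = 8530.7/219 = 38.953.
SE(b₁) = √(MSE/Sₓₓ) = √(38.953/353.4) = 0.331999.
df = n − 2 = 219.
t* = t_{0.05, 219} = 1.651841.
Margin = t* × SE = 1.651841 × 0.331999 = 0.54841.
CI: -0.999 ± 0.54841 → (-1.547, -0.451).
With 90% confidence, each one-unit increase in class size is associated with a change of between -1.547 and -0.451 points in test score.

(-1.547, -0.451)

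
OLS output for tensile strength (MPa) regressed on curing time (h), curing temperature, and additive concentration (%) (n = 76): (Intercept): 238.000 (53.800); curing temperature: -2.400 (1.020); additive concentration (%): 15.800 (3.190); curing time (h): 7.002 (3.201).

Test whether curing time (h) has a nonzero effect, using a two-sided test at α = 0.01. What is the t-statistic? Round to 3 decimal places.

Read off: b = 7.002, SE = 3.201 for curing time (h).
H₀: β₁ = 0 vs H₁: β₁ ≠ 0.
t = 7.002 / 3.201 = 2.187.
df = n − k − 1 = 76 − 3 − 1 = 72.
Two-sided p ≈ 0.0320, which is ≥ 0.01, so fail to reject H₀.
The data do not give significant evidence of an association between curing time (h) and tensile strength, after adjusting for the other predictors.

t = 2.187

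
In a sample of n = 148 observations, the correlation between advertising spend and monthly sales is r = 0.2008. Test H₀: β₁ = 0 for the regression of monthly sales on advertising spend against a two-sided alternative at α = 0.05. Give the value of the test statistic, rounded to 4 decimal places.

t = 2.4767

t = r·√(n − 2)/√(1 − r²) = 0.2008·√146/√0.959679 = 2.4767.
df = n − 2 = 146.
Two-sided p ≈ 0.0144, which is < 0.05, so reject H₀.
There is evidence of a linear association between advertising spend and monthly sales.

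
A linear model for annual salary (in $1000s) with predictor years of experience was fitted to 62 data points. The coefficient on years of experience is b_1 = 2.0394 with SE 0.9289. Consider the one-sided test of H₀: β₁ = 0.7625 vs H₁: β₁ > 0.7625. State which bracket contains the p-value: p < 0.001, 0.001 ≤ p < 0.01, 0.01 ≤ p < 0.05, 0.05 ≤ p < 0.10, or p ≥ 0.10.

t = (2.0394 − 0.7625) / 0.9289 = 1.375.
df = n − 2 = 62 − 2 = 60.
One-sided p = P(T_{60} > t) ≈ 0.0872.
So 0.05 ≤ p < 0.10.

0.05 ≤ p < 0.10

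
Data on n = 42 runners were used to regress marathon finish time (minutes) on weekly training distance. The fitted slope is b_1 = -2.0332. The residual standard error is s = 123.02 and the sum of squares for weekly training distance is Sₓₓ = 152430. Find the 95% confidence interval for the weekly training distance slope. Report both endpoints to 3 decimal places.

(-2.670, -1.396)

SE(b_1) = s/√Sₓₓ = 123.02/√152430 = 0.315094.
df = n − 2 = 40.
t* = t_{0.025, 40} = 2.021075.
Margin = t* × SE = 2.021075 × 0.315094 = 0.63683.
CI: -2.0332 ± 0.63683 → (-2.670, -1.396).
With 95% confidence, each one-unit increase in weekly training distance is associated with a change of between -2.670 and -1.396 minutes in marathon finish time.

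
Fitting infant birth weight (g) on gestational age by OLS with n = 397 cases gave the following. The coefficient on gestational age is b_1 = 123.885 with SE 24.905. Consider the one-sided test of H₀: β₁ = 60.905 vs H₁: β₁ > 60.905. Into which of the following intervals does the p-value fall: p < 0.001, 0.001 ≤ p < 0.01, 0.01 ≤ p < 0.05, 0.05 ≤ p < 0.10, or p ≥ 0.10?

0.001 ≤ p < 0.01

t = (123.885 − 60.905) / 24.905 = 2.529.
df = n − 2 = 397 − 2 = 395.
One-sided p = P(T_{395} > t) ≈ 0.0059.
So 0.001 ≤ p < 0.01.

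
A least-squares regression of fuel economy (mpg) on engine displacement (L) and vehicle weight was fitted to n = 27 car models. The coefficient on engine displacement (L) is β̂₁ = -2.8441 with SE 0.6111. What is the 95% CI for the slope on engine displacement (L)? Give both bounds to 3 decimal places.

df = n − k − 1 = 27 − 2 − 1 = 24.
t* = t_{0.025, 24} = 2.063899.
Margin = t* × SE = 2.063899 × 0.6111 = 1.26125.
CI: -2.8441 ± 1.26125 → (-4.105, -1.583).
With 95% confidence, each one-unit increase in engine displacement (L) is associated with a change of between -4.105 and -1.583 mpg in fuel economy, holding the other predictors fixed.

(-4.105, -1.583)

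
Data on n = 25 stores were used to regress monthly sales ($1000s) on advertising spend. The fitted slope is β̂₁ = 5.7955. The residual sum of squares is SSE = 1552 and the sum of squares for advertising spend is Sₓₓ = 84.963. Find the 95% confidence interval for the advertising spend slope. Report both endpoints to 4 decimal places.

MSE = SSE/(n − 2) = 1552/23 = 67.4783.
SE(β̂₁) = √(MSE/Sₓₓ) = √(67.4783/84.963) = 0.891183.
df = n − 2 = 23.
t* = t_{0.025, 23} = 2.068658.
Margin = t* × SE = 2.068658 × 0.891183 = 1.843553.
CI: 5.7955 ± 1.843553 → (3.9519, 7.6391).
With 95% confidence, each one-unit increase in advertising spend is associated with a change of between 3.9519 and 7.6391 $1000s in monthly sales.

(3.9519, 7.6391)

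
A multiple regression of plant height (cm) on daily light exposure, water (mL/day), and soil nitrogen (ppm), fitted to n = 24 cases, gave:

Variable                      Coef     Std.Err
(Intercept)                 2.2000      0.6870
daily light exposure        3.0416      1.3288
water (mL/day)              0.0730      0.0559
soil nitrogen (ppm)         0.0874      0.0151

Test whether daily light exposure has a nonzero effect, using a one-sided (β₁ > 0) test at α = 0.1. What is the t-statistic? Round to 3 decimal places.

Read off: b = 3.0416, SE = 1.3288 for daily light exposure.
H₀: β₁ = 0 vs H₁: β₁ > 0.
t = 3.0416 / 1.3288 = 2.289.
df = n − k − 1 = 24 − 3 − 1 = 20.
One-sided p ≈ 0.0165, which is < 0.1, so reject H₀.
There is evidence that the true slope on daily light exposure is positive, holding the other predictors fixed.

t = 2.289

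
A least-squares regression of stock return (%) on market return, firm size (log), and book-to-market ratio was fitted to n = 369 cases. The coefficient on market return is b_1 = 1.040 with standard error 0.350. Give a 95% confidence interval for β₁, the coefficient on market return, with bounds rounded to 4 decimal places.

(0.3517, 1.7283)

df = n − k − 1 = 369 − 3 − 1 = 365.
t* = t_{0.025, 365} = 1.966485.
Margin = t* × SE = 1.966485 × 0.350 = 0.688270.
CI: 1.040 ± 0.688270 → (0.3517, 1.7283).
With 95% confidence, each one-unit increase in market return is associated with a change of between 0.3517 and 1.7283 % in stock return, holding the other predictors fixed.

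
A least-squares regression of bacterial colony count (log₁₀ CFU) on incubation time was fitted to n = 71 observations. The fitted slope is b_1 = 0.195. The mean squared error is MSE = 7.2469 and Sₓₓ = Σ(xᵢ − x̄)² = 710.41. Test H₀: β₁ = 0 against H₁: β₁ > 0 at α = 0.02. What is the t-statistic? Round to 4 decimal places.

SE(b_1) = √(MSE/Sₓₓ) = √(7.2469/710.41) = 0.101.
t = 0.195 / 0.101 = 1.9307.
df = n − 2 = 69.
One-sided p ≈ 0.0288, which is ≥ 0.02, so fail to reject H₀.
The data do not give significant evidence that the true slope on incubation time is positive.

t = 1.9307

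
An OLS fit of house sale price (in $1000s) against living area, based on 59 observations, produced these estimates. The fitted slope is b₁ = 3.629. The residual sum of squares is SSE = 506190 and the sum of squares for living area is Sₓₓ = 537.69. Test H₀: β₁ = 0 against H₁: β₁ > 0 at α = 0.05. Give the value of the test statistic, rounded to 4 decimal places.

t = 0.8930

MSE = SSE/(n − 2) = 506190/57 = 8880.53.
SE(b₁) = √(MSE/Sₓₓ) = √(8880.53/537.69) = 4.064.
t = 3.629 / 4.064 = 0.8930.
df = n − 2 = 57.
One-sided p ≈ 0.1878, which is ≥ 0.05, so fail to reject H₀.
The data do not give significant evidence that the true slope on living area is positive.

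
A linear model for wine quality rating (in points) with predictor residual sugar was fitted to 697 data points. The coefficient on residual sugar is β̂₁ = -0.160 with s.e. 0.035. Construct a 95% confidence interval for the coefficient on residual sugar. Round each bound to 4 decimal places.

df = n − 2 = 697 − 2 = 695.
t* = t_{0.025, 695} = 1.963383.
Margin = t* × SE = 1.963383 × 0.035 = 0.068718.
CI: -0.160 ± 0.068718 → (-0.2287, -0.0913).
With 95% confidence, each one-unit increase in residual sugar is associated with a change of between -0.2287 and -0.0913 points in wine quality rating.

(-0.2287, -0.0913)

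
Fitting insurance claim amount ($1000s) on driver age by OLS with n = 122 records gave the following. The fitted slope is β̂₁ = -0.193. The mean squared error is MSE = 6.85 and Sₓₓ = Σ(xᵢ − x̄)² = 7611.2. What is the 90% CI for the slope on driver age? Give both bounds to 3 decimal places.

SE(β̂₁) = √(MSE/Sₓₓ) = √(6.85/7611.2) = 0.0299998.
df = n − 2 = 120.
t* = t_{0.05, 120} = 1.657651.
Margin = t* × SE = 1.657651 × 0.0299998 = 0.04973.
CI: -0.193 ± 0.04973 → (-0.243, -0.143).
With 90% confidence, each one-unit increase in driver age is associated with a change of between -0.243 and -0.143 $1000s in insurance claim amount.

(-0.243, -0.143)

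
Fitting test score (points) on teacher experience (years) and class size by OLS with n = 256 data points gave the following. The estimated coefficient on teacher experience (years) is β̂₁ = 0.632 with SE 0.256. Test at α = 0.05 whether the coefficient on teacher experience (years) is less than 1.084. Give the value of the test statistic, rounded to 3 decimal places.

H₀: β₁ = 1.084 vs H₁: β₁ < 1.084.
t = (β̂₁ − β₁⁰)/SE = (0.632 − 1.084) / 0.256 = -1.766.
df = n − k − 1 = 256 − 2 − 1 = 253.
One-sided p ≈ 0.0393, which is < 0.05, so reject H₀.
There is evidence that the true slope on teacher experience (years) is below 1.084 points per unit, holding the other predictors fixed.

t = -1.766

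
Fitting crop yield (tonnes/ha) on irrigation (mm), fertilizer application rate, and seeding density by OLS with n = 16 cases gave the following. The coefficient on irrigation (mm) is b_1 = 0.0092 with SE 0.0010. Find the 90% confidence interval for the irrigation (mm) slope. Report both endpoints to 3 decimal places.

df = n − k − 1 = 16 − 3 − 1 = 12.
t* = t_{0.05, 12} = 1.782288.
Margin = t* × SE = 1.782288 × 0.0010 = 0.00178.
CI: 0.0092 ± 0.00178 → (0.007, 0.011).
With 90% confidence, each one-unit increase in irrigation (mm) is associated with a change of between 0.007 and 0.011 tonnes/ha in crop yield, holding the other predictors fixed.

(0.007, 0.011)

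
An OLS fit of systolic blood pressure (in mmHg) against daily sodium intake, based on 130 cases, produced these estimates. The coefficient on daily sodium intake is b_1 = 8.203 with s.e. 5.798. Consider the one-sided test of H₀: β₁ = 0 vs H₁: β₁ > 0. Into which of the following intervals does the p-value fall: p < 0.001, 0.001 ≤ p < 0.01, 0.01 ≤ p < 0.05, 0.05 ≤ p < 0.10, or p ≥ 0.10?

0.05 ≤ p < 0.10

t = 8.203 / 5.798 = 1.415.
df = n − 2 = 130 − 2 = 128.
One-sided p = P(T_{128} > t) ≈ 0.0798.
So 0.05 ≤ p < 0.10.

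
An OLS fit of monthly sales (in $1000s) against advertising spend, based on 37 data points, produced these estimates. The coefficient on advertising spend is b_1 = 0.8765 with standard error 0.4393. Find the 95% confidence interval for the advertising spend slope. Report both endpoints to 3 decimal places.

(-0.015, 1.768)

df = n − 2 = 37 − 2 = 35.
t* = t_{0.025, 35} = 2.030108.
Margin = t* × SE = 2.030108 × 0.4393 = 0.89183.
CI: 0.8765 ± 0.89183 → (-0.015, 1.768).
With 95% confidence, each one-unit increase in advertising spend is associated with a change of between -0.015 and 1.768 $1000s in monthly sales.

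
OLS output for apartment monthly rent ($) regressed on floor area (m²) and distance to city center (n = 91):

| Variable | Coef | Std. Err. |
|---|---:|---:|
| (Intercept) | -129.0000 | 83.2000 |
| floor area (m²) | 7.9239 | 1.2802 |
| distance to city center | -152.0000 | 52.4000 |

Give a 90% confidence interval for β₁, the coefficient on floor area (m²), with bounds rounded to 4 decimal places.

(5.7958, 10.0520)

Read off: b = 7.9239, SE = 1.2802 for floor area (m²).
df = n − k − 1 = 91 − 2 − 1 = 88.
t* = t_{0.05, 88} = 1.662354.
Margin = t* × SE = 1.662354 × 1.2802 = 2.128146.
CI: 7.9239 ± 2.128146 → (5.7958, 10.0520).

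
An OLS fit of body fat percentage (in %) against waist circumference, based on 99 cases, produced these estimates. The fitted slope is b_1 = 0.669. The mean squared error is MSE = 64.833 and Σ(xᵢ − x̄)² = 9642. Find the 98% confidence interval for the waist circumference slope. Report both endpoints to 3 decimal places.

SE(b_1) = √(MSE/Sₓₓ) = √(64.833/9642) = 0.0820001.
df = n − 2 = 97.
t* = t_{0.01, 97} = 2.365407.
Margin = t* × SE = 2.365407 × 0.0820001 = 0.19396.
CI: 0.669 ± 0.19396 → (0.475, 0.863).
With 98% confidence, each one-unit increase in waist circumference is associated with a change of between 0.475 and 0.863 % in body fat percentage.

(0.475, 0.863)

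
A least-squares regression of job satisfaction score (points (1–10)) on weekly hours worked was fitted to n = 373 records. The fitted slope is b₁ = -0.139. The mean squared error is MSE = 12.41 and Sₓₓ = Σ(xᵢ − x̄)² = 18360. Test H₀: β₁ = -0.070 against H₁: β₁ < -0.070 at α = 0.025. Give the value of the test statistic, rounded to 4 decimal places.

SE(b₁) = √(MSE/Sₓₓ) = √(12.41/18360) = 0.0259986.
t = (-0.139 − (-0.070)) / 0.0259986 = -2.6540.
df = n − 2 = 371.
One-sided p ≈ 0.0041, which is < 0.025, so reject H₀.
There is evidence that the true slope on weekly hours worked is below -0.070 points (1–10) per unit.

t = -2.6540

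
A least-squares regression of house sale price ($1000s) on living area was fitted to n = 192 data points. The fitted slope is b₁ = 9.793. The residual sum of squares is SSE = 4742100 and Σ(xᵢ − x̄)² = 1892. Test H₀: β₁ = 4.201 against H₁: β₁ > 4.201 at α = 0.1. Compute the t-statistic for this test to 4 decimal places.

MSE = SSE/(n − 2) = 4742100/190 = 24958.4.
SE(b₁) = √(MSE/Sₓₓ) = √(24958.4/1892) = 3.63202.
t = (9.793 − 4.201) / 3.63202 = 1.5396.
df = n − 2 = 190.
One-sided p ≈ 0.0627, which is < 0.1, so reject H₀.
There is evidence that the true slope on living area exceeds 4.201 $1000s per unit.

t = 1.5396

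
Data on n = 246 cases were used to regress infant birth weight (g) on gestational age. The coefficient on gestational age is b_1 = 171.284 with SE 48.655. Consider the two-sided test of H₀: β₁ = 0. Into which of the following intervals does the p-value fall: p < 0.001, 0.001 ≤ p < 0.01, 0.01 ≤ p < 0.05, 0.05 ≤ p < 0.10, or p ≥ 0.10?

p < 0.001

t = 171.284 / 48.655 = 3.520.
df = n − 2 = 246 − 2 = 244.
Two-sided p = 2·P(T_{244} > |t|) ≈ 0.0005.
So p < 0.001.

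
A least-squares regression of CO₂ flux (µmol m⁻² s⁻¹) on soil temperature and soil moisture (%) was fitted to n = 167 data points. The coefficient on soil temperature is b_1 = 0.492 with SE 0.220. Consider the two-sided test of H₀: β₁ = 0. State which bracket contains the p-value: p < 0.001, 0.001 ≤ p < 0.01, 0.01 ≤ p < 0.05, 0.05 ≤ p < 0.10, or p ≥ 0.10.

0.01 ≤ p < 0.05

t = 0.492 / 0.220 = 2.236.
df = n − k − 1 = 167 − 2 − 1 = 164.
Two-sided p = 2·P(T_{164} > |t|) ≈ 0.0267.
So 0.01 ≤ p < 0.05.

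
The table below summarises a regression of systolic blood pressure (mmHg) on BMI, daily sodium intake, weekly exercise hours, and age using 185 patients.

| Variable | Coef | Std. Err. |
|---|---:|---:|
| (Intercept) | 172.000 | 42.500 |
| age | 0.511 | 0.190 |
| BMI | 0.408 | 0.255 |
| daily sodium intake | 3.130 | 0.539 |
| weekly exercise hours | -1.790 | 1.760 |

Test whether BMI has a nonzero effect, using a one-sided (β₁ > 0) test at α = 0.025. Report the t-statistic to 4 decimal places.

Read off: b = 0.408, SE = 0.255 for BMI.
H₀: β₁ = 0 vs H₁: β₁ > 0.
t = 0.408 / 0.255 = 1.6000.
df = n − k − 1 = 185 − 4 − 1 = 180.
One-sided p ≈ 0.0557, which is ≥ 0.025, so fail to reject H₀.
The data do not give significant evidence that the true slope on BMI is positive, holding the other predictors fixed.

t = 1.6000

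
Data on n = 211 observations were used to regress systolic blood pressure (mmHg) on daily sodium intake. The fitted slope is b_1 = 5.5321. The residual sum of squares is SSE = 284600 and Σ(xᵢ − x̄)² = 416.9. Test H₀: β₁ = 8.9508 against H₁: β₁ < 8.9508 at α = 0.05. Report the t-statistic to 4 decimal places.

MSE = SSE/(n − 2) = 284600/209 = 1361.72.
SE(b_1) = √(MSE/Sₓₓ) = √(1361.72/416.9) = 1.80729.
t = (5.5321 − 8.9508) / 1.80729 = -1.8916.
df = n − 2 = 209.
One-sided p ≈ 0.0300, which is < 0.05, so reject H₀.
There is evidence that the true slope on daily sodium intake is below 8.9508 mmHg per unit.

t = -1.8916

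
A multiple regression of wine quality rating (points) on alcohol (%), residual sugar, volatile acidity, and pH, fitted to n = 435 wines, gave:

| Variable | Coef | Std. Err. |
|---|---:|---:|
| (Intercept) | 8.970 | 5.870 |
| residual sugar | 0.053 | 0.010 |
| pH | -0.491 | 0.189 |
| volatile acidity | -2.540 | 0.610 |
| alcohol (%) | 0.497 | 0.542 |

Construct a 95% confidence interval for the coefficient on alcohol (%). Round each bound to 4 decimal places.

(-0.5683, 1.5623)

Read off: b = 0.497, SE = 0.542 for alcohol (%).
df = n − k − 1 = 435 − 4 − 1 = 430.
t* = t_{0.025, 430} = 1.965496.
Margin = t* × SE = 1.965496 × 0.542 = 1.065299.
CI: 0.497 ± 1.065299 → (-0.5683, 1.5623).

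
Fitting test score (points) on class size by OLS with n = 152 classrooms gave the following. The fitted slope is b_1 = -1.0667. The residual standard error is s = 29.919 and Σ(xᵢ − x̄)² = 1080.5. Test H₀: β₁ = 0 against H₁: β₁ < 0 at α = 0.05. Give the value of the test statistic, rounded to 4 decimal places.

t = -1.1719

SE(b_1) = s/√Sₓₓ = 29.919/√1080.5 = 0.910196.
t = -1.0667 / 0.910196 = -1.1719.
df = n − 2 = 150.
One-sided p ≈ 0.1215, which is ≥ 0.05, so fail to reject H₀.
The data do not give significant evidence that the true slope on class size is negative.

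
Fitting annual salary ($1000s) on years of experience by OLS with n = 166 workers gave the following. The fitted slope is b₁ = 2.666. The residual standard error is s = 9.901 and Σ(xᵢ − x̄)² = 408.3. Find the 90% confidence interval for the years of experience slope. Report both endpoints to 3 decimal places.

(1.855, 3.477)

SE(b₁) = s/√Sₓₓ = 9.901/√408.3 = 0.489992.
df = n − 2 = 164.
t* = t_{0.05, 164} = 1.654198.
Margin = t* × SE = 1.654198 × 0.489992 = 0.81054.
CI: 2.666 ± 0.81054 → (1.855, 3.477).
With 90% confidence, each one-unit increase in years of experience is associated with a change of between 1.855 and 3.477 $1000s in annual salary.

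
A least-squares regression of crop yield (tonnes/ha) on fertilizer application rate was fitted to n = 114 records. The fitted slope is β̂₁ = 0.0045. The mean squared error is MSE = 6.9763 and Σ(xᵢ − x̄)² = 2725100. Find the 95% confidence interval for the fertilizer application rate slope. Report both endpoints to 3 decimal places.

SE(β̂₁) = √(MSE/Sₓₓ) = √(6.9763/2725100) = 0.00160001.
df = n − 2 = 112.
t* = t_{0.025, 112} = 1.981372.
Margin = t* × SE = 1.981372 × 0.00160001 = 0.00317.
CI: 0.0045 ± 0.00317 → (0.001, 0.008).
With 95% confidence, each one-unit increase in fertilizer application rate is associated with a change of between 0.001 and 0.008 tonnes/ha in crop yield.

(0.001, 0.008)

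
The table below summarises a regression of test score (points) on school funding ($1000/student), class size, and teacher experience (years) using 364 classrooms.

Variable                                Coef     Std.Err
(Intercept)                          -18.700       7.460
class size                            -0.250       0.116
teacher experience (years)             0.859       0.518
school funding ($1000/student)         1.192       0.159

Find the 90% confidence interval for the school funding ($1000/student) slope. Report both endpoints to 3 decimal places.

(0.930, 1.454)

Read off: b = 1.192, SE = 0.159 for school funding ($1000/student).
df = n − k − 1 = 364 − 3 − 1 = 360.
t* = t_{0.05, 360} = 1.649097.
Margin = t* × SE = 1.649097 × 0.159 = 0.26221.
CI: 1.192 ± 0.26221 → (0.930, 1.454).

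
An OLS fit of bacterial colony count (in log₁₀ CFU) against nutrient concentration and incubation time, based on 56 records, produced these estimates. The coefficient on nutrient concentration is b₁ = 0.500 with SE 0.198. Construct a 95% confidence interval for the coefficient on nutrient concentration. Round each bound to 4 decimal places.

df = n − k − 1 = 56 − 2 − 1 = 53.
t* = t_{0.025, 53} = 2.005746.
Margin = t* × SE = 2.005746 × 0.198 = 0.397138.
CI: 0.500 ± 0.397138 → (0.1029, 0.8971).
With 95% confidence, each one-unit increase in nutrient concentration is associated with a change of between 0.1029 and 0.8971 log₁₀ CFU in bacterial colony count, holding the other predictors fixed.

(0.1029, 0.8971)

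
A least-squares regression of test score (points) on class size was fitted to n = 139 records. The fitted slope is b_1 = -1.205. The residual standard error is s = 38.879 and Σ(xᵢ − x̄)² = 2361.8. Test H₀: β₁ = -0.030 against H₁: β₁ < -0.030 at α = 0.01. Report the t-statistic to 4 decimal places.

SE(b_1) = s/√Sₓₓ = 38.879/√2361.8 = 0.800007.
t = (-1.205 − (-0.030)) / 0.800007 = -1.4687.
df = n − 2 = 137.
One-sided p ≈ 0.0721, which is ≥ 0.01, so fail to reject H₀.
The data do not give significant evidence that the true slope on class size is below -0.030 points per unit.

t = -1.4687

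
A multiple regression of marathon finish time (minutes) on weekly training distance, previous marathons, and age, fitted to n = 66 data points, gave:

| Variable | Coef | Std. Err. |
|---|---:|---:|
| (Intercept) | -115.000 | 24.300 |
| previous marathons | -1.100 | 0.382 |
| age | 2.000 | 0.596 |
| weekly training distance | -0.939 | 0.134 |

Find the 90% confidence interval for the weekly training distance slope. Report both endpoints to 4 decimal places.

Read off: b = -0.939, SE = 0.134 for weekly training distance.
df = n − k − 1 = 66 − 3 − 1 = 62.
t* = t_{0.05, 62} = 1.669804.
Margin = t* × SE = 1.669804 × 0.134 = 0.223754.
CI: -0.939 ± 0.223754 → (-1.1628, -0.7152).

(-1.1628, -0.7152)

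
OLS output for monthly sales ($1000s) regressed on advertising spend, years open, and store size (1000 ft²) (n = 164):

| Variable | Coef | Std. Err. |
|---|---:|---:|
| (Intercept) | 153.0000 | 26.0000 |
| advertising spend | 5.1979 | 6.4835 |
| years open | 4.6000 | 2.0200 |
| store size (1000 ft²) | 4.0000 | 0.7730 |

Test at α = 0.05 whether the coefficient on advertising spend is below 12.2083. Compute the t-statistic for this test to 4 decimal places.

t = -1.0813

Read off: b = 5.1979, SE = 6.4835 for advertising spend.
H₀: β₁ = 12.2083 vs H₁: β₁ < 12.2083.
t = (5.1979 − 12.2083) / 6.4835 = -1.0813.
df = n − k − 1 = 164 − 3 − 1 = 160.
One-sided p ≈ 0.1406, which is ≥ 0.05, so fail to reject H₀.
The data do not give significant evidence that the true slope on advertising spend is below 12.2083 $1000s per unit, holding the other predictors fixed.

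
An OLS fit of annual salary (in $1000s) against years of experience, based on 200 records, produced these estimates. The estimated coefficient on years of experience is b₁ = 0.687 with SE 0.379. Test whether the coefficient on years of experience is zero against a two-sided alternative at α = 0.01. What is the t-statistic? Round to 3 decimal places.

t = 1.813

H₀: β₁ = 0 vs H₁: β₁ ≠ 0.
t = (b₁ − β₁⁰)/SE = 0.687 / 0.379 = 1.813.
df = n − 2 = 200 − 2 = 198.
Two-sided p ≈ 0.0714, which is ≥ 0.01, so fail to reject H₀.
The data do not give significant evidence of an association between years of experience and annual salary.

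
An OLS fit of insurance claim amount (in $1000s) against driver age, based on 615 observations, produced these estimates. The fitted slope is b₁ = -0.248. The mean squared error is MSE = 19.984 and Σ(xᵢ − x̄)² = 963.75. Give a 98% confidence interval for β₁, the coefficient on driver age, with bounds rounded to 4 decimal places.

(-0.5839, 0.0879)

SE(b₁) = √(MSE/Sₓₓ) = √(19.984/963.75) = 0.143999.
df = n − 2 = 613.
t* = t_{0.01, 613} = 2.332446.
Margin = t* × SE = 2.332446 × 0.143999 = 0.335870.
CI: -0.248 ± 0.335870 → (-0.5839, 0.0879).
With 98% confidence, each one-unit increase in driver age is associated with a change of between -0.5839 and 0.0879 $1000s in insurance claim amount.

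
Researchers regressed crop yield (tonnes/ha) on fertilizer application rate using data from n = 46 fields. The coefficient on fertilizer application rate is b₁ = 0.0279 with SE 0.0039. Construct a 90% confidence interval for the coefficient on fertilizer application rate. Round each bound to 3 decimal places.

(0.021, 0.034)

df = n − 2 = 46 − 2 = 44.
t* = t_{0.05, 44} = 1.68023.
Margin = t* × SE = 1.68023 × 0.0039 = 0.00655.
CI: 0.0279 ± 0.00655 → (0.021, 0.034).
With 90% confidence, each one-unit increase in fertilizer application rate is associated with a change of between 0.021 and 0.034 tonnes/ha in crop yield.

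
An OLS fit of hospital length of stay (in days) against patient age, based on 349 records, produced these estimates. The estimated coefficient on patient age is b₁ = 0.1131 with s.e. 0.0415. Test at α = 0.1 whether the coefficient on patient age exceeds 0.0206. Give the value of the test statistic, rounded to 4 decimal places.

t = 2.2289

H₀: β₁ = 0.0206 vs H₁: β₁ > 0.0206.
t = (b₁ − β₁⁰)/SE = (0.1131 − 0.0206) / 0.0415 = 2.2289.
df = n − 2 = 349 − 2 = 347.
One-sided p ≈ 0.0132, which is < 0.1, so reject H₀.
There is evidence that the true slope on patient age exceeds 0.0206 days per unit.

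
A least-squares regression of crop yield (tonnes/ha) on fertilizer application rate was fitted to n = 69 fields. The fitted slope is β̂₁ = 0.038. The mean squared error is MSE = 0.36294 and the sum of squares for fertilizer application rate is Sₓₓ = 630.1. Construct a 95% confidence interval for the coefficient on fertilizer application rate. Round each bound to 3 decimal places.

(-0.010, 0.086)

SE(β̂₁) = √(MSE/Sₓₓ) = √(0.36294/630.1) = 0.0240001.
df = n − 2 = 67.
t* = t_{0.025, 67} = 1.996008.
Margin = t* × SE = 1.996008 × 0.0240001 = 0.04790.
CI: 0.038 ± 0.04790 → (-0.010, 0.086).
With 95% confidence, each one-unit increase in fertilizer application rate is associated with a change of between -0.010 and 0.086 tonnes/ha in crop yield.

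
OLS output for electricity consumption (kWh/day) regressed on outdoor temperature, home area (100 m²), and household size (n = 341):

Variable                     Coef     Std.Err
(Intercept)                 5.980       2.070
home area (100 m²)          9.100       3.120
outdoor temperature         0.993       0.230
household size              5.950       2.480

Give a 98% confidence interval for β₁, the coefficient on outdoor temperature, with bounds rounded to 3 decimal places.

(0.455, 1.531)

Read off: b = 0.993, SE = 0.230 for outdoor temperature.
df = n − k − 1 = 341 − 3 − 1 = 337.
t* = t_{0.01, 337} = 2.337464.
Margin = t* × SE = 2.337464 × 0.230 = 0.53762.
CI: 0.993 ± 0.53762 → (0.455, 1.531).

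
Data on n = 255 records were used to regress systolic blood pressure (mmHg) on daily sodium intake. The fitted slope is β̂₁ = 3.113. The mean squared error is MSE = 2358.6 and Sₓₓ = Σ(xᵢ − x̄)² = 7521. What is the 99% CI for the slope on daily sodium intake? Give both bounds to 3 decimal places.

(1.660, 4.566)

SE(β̂₁) = √(MSE/Sₓₓ) = √(2358.6/7521) = 0.560002.
df = n − 2 = 253.
t* = t_{0.005, 253} = 2.595401.
Margin = t* × SE = 2.595401 × 0.560002 = 1.45343.
CI: 3.113 ± 1.45343 → (1.660, 4.566).
With 99% confidence, each one-unit increase in daily sodium intake is associated with a change of between 1.660 and 4.566 mmHg in systolic blood pressure.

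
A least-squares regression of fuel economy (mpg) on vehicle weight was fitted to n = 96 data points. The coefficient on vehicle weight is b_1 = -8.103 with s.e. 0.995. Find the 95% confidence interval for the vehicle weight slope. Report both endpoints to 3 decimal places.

(-10.079, -6.127)

df = n − 2 = 96 − 2 = 94.
t* = t_{0.025, 94} = 1.985523.
Margin = t* × SE = 1.985523 × 0.995 = 1.97560.
CI: -8.103 ± 1.97560 → (-10.079, -6.127).
With 95% confidence, each one-unit increase in vehicle weight is associated with a change of between -10.079 and -6.127 mpg in fuel economy.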